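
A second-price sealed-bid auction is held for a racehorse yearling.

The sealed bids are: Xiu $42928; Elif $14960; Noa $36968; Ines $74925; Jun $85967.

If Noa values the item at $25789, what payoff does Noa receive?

Highest bid: Jun at $85967, so Jun wins.
Second-highest bid: Ines at $74925 — that is the price the winner pays.
Noa did not win, so Noa pays nothing and receives nothing: payoff $0.

$0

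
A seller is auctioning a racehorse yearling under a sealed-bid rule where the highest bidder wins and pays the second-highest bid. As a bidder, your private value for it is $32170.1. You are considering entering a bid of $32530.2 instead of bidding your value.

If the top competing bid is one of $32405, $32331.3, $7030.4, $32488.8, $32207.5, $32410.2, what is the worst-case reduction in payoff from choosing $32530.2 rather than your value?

$32405: truthful gives $0, deviation gives −$234.9 → loss $234.9.
$32331.3: truthful gives $0, deviation gives −$161.2 → loss $161.2.
$7030.4: same outcome either way → loss $0.
$32488.8: truthful gives $0, deviation gives −$318.7 → loss $318.7.
$32207.5: truthful gives $0, deviation gives −$37.4 → loss $37.4.
$32410.2: truthful gives $0, deviation gives −$240.1 → loss $240.1.
Maximum loss: $318.7.

$318.7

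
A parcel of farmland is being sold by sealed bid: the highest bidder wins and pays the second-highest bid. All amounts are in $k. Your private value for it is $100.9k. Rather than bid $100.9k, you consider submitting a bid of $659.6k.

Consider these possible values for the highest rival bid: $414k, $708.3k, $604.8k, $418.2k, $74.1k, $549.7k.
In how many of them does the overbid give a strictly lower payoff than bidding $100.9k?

The deviation hurts exactly when the highest competing bid lies strictly between $100.9k and $659.6k — overbidding then wins at a price above your value.
$414k: inside the interval → strictly worse (loss $313.1k).
$708.3k: above both → same outcome either way.
$604.8k: inside the interval → strictly worse (loss $503.9k).
$418.2k: inside the interval → strictly worse (loss $317.3k).
$74.1k: below both → same outcome either way.
$549.7k: inside the interval → strictly worse (loss $448.8k).
Count: 4.

4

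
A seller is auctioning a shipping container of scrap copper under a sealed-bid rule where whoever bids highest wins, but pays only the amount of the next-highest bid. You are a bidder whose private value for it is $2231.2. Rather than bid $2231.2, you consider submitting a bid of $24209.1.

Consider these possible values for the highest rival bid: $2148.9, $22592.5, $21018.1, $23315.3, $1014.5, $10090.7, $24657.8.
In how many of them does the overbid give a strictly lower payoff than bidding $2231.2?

4

The deviation hurts exactly when the highest competing bid lies strictly between $2231.2 and $24209.1 — overbidding then wins at a price above your value.
$2148.9: below both → same outcome either way.
$22592.5: inside the interval → strictly worse (loss $20361.3).
$21018.1: inside the interval → strictly worse (loss $18786.9).
$23315.3: inside the interval → strictly worse (loss $21084.1).
$1014.5: below both → same outcome either way.
$10090.7: inside the interval → strictly worse (loss $7859.5).
$24657.8: above both → same outcome either way.
Count: 4.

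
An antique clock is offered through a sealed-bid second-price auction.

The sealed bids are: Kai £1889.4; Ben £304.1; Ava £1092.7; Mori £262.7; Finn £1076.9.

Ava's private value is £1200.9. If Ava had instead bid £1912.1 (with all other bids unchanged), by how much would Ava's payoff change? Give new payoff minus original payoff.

−£688.5

The highest bid among the other bidders is £1889.4; Ava's bid doesn't change that.
Original bid £1092.7: Ava is not highest (top rival bid is £1889.4); payoff £0.
Alternative bid £1912.1: Ava is highest, pays the top rival bid £1889.4; payoff £1200.9 − £1889.4 = −£688.5.
Change in payoff = −£688.5 − (£0) = −£688.5.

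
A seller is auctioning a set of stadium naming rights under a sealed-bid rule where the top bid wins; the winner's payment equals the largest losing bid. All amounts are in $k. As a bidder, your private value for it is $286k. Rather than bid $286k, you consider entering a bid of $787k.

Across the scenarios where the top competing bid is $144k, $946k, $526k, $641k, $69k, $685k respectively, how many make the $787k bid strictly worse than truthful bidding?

3

The deviation hurts exactly when the highest competing bid lies strictly between $286k and $787k — overbidding then wins at a price above your value.
$144k: below both → same outcome either way.
$946k: above both → same outcome either way.
$526k: inside the interval → strictly worse (loss $240k).
$641k: inside the interval → strictly worse (loss $355k).
$69k: below both → same outcome either way.
$685k: inside the interval → strictly worse (loss $399k).
Count: 3.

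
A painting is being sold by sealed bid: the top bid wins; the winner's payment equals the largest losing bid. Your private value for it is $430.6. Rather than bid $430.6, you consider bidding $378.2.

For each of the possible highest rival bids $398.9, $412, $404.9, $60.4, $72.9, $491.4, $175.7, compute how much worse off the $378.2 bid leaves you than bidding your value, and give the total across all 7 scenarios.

$76

The deviation costs you only when the competing bid falls strictly between $378.2 and $430.6; elsewhere both bids give the same outcome.
$398.9: truthful payoff $31.7, deviation payoff $0 → loss $31.7.
$412: truthful payoff $18.6, deviation payoff $0 → loss $18.6.
$404.9: truthful payoff $25.7, deviation payoff $0 → loss $25.7.
$60.4: outcomes coincide → loss $0.
$72.9: outcomes coincide → loss $0.
$491.4: outcomes coincide → loss $0.
$175.7: outcomes coincide → loss $0.
Total loss = $31.7 + $18.6 + $25.7 = $76.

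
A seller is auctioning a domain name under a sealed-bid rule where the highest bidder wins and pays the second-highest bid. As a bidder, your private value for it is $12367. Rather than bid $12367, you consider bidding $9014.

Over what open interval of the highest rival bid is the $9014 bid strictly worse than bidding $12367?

If the competing bid is below $9014, both bids win at the same price — no difference.
If it is above $12367, both bids lose — no difference.
If it lies strictly between $9014 and $12367, bidding your value wins at a price below your value (positive payoff) while bidding $9014 loses (payoff 0).
So the deviation strictly hurts on the open interval ($9014, $12367).

($9014, $12367)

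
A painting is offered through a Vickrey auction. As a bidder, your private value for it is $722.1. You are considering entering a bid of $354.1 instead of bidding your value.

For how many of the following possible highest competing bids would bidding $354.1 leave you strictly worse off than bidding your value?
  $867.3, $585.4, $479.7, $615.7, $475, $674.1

5

The deviation hurts exactly when the highest competing bid lies strictly between $354.1 and $722.1 — underbidding then forfeits a profitable win.
$867.3: above both → same outcome either way.
$585.4: inside the interval → strictly worse (loss $136.7).
$479.7: inside the interval → strictly worse (loss $242.4).
$615.7: inside the interval → strictly worse (loss $106.4).
$475: inside the interval → strictly worse (loss $247.1).
$674.1: inside the interval → strictly worse (loss $48).
Count: 5.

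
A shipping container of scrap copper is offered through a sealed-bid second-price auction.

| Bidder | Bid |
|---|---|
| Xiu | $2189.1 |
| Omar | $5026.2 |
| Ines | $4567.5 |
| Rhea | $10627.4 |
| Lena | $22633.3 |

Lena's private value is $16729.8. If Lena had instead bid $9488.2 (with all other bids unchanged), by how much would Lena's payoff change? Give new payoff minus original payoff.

The highest bid among the other bidders is $10627.4; Lena's bid doesn't change that.
Original bid $22633.3: Lena is highest, pays the top rival bid $10627.4; payoff $16729.8 − $10627.4 = $6102.4.
Alternative bid $9488.2: Lena is not highest (top rival bid is $10627.4); payoff $0.
Change in payoff = $0 − ($6102.4) = −$6102.4.

−$6102.4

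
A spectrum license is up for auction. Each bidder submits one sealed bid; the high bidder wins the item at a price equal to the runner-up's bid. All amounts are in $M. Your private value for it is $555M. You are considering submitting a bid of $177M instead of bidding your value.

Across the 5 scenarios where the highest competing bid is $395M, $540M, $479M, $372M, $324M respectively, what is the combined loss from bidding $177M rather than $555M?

$665M

The deviation costs you only when the competing bid falls strictly between $177M and $555M; elsewhere both bids give the same outcome.
$395M: truthful payoff $160M, deviation payoff $0M → loss $160M.
$540M: truthful payoff $15M, deviation payoff $0M → loss $15M.
$479M: truthful payoff $76M, deviation payoff $0M → loss $76M.
$372M: truthful payoff $183M, deviation payoff $0M → loss $183M.
$324M: truthful payoff $231M, deviation payoff $0M → loss $231M.
Total loss = $160M + $15M + $76M + $183M + $231M = $665M.
Because the price is fixed by the runner-up's bid, deviating from your value can only change a good outcome into a bad one — never the reverse.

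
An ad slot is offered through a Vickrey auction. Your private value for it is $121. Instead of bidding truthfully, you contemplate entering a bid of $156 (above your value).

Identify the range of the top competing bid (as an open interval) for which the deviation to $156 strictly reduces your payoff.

If the competing bid is below $121, both bids win at the same price — no difference.
If it is above $156, both bids lose — no difference.
If it lies strictly between $121 and $156, bidding your value loses (payoff 0) while bidding $156 wins at a price above your value (payoff negative).
So the deviation strictly hurts on the open interval ($121, $156).
Because the price is fixed by the runner-up's bid, deviating from your value can only change a good outcome into a bad one — never the reverse.

($121, $156)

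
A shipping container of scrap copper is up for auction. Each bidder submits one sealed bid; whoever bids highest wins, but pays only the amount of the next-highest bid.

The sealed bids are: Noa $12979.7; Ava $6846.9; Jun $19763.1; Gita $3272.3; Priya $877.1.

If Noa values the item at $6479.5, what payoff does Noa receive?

Highest bid: Jun at $19763.1, so Jun wins.
Second-highest bid: Noa at $12979.7 — that is the price the winner pays.
Noa did not win, so Noa pays nothing and receives nothing: payoff $0.

$0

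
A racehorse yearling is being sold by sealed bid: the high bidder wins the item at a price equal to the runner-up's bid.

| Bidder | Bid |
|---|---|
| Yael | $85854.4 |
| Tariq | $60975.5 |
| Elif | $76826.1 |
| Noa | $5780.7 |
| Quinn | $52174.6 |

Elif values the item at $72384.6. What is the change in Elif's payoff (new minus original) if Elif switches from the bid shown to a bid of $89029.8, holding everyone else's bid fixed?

The highest bid among the other bidders is $85854.4; Elif's bid doesn't change that.
Original bid $76826.1: Elif is not highest (top rival bid is $85854.4); payoff $0.
Alternative bid $89029.8: Elif is highest, pays the top rival bid $85854.4; payoff $72384.6 − $85854.4 = −$13469.8.
Change in payoff = −$13469.8 − ($0) = −$13469.8.

−$13469.8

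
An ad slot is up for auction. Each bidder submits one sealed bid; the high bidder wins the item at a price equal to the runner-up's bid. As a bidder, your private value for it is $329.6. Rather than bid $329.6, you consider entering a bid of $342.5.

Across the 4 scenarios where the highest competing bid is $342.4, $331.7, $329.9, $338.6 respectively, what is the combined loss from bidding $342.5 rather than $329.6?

The deviation costs you only when the competing bid falls strictly between $329.6 and $342.5; elsewhere both bids give the same outcome.
$342.4: truthful payoff $0, deviation payoff −$12.8 → loss $12.8.
$331.7: truthful payoff $0, deviation payoff −$2.1 → loss $2.1.
$329.9: truthful payoff $0, deviation payoff −$0.3 → loss $0.3.
$338.6: truthful payoff $0, deviation payoff −$9 → loss $9.
Total loss = $12.8 + $2.1 + $0.3 + $9 = $24.2.

$24.2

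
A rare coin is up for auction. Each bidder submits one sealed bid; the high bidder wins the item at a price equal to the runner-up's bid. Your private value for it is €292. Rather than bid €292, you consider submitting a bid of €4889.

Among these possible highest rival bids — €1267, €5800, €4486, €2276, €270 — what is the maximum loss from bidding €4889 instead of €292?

€1267: truthful gives €0, deviation gives −€975 → loss €975.
€5800: same outcome either way → loss €0.
€4486: truthful gives €0, deviation gives −€4194 → loss €4194.
€2276: truthful gives €0, deviation gives −€1984 → loss €1984.
€270: same outcome either way → loss €0.
Maximum loss: €4194.

€4194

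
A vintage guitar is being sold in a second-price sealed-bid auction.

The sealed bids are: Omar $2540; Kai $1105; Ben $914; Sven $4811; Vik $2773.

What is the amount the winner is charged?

$2773

Highest bid: Sven at $4811, so Sven wins.
Second-highest bid: Vik at $2773 — that is the price the winner pays.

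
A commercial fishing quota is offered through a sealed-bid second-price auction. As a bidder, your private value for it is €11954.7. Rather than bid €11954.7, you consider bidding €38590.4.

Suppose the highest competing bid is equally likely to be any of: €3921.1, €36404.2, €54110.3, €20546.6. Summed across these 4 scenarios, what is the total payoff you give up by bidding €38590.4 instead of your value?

€33041.4

The deviation costs you only when the competing bid falls strictly between €11954.7 and €38590.4; elsewhere both bids give the same outcome.
€3921.1: outcomes coincide → loss €0.
€36404.2: truthful payoff €0, deviation payoff −€24449.5 → loss €24449.5.
€54110.3: outcomes coincide → loss €0.
€20546.6: truthful payoff €0, deviation payoff −€8591.9 → loss €8591.9.
Total loss = €24449.5 + €8591.9 = €33041.4.
In a second-price auction your bid sets only whether you win, not what you pay, so bidding your true value is weakly dominant.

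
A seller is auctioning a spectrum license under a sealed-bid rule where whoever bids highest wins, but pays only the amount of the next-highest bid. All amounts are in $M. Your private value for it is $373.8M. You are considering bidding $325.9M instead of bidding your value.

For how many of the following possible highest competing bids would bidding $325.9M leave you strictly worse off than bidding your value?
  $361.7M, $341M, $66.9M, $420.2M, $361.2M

3

The deviation hurts exactly when the highest competing bid lies strictly between $325.9M and $373.8M — underbidding then forfeits a profitable win.
$361.7M: inside the interval → strictly worse (loss $12.1M).
$341M: inside the interval → strictly worse (loss $32.8M).
$66.9M: below both → same outcome either way.
$420.2M: above both → same outcome either way.
$361.2M: inside the interval → strictly worse (loss $12.6M).
Count: 3.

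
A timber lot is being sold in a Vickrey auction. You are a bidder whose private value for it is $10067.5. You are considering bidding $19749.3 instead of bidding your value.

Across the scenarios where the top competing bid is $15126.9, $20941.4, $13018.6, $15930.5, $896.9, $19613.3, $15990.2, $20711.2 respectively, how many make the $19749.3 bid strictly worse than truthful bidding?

The deviation hurts exactly when the highest competing bid lies strictly between $10067.5 and $19749.3 — overbidding then wins at a price above your value.
$15126.9: inside the interval → strictly worse (loss $5059.4).
$20941.4: above both → same outcome either way.
$13018.6: inside the interval → strictly worse (loss $2951.1).
$15930.5: inside the interval → strictly worse (loss $5863).
$896.9: below both → same outcome either way.
$19613.3: inside the interval → strictly worse (loss $9545.8).
$15990.2: inside the interval → strictly worse (loss $5922.7).
$20711.2: above both → same outcome either way.
Count: 5.

5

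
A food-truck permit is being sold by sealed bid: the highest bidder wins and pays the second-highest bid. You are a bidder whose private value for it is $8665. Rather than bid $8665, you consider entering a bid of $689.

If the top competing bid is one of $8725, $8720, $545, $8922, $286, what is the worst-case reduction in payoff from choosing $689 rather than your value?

$8725: same outcome either way → loss $0.
$8720: same outcome either way → loss $0.
$545: same outcome either way → loss $0.
$8922: same outcome either way → loss $0.
$286: same outcome either way → loss $0.
Maximum loss: $0.

$0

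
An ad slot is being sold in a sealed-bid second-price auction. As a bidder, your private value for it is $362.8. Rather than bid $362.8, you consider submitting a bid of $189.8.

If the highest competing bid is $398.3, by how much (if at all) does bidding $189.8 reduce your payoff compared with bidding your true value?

Bidding your value $362.8: you lose (since $362.8 < $398.3). Payoff $0.
Bidding $189.8: you lose. Payoff $0.
Difference = $0 − $0 = $0; both bids lead to the same outcome because the competing bid is above both your value and your alternative bid.
Because the price is fixed by the runner-up's bid, deviating from your value can only change a good outcome into a bad one — never the reverse.

$0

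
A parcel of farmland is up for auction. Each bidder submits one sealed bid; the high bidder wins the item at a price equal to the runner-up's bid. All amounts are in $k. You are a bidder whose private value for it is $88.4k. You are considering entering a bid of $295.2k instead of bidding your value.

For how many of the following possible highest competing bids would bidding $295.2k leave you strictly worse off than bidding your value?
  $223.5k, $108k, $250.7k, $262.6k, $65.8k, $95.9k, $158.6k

The deviation hurts exactly when the highest competing bid lies strictly between $88.4k and $295.2k — overbidding then wins at a price above your value.
$223.5k: inside the interval → strictly worse (loss $135.1k).
$108k: inside the interval → strictly worse (loss $19.6k).
$250.7k: inside the interval → strictly worse (loss $162.3k).
$262.6k: inside the interval → strictly worse (loss $174.2k).
$65.8k: below both → same outcome either way.
$95.9k: inside the interval → strictly worse (loss $7.5k).
$158.6k: inside the interval → strictly worse (loss $70.2k).
Count: 6.

6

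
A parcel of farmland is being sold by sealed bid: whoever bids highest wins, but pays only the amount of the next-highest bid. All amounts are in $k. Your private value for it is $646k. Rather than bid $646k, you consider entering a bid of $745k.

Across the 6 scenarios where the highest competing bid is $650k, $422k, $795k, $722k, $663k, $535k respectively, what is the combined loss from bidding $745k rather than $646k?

The deviation costs you only when the competing bid falls strictly between $646k and $745k; elsewhere both bids give the same outcome.
$650k: truthful payoff $0k, deviation payoff −$4k → loss $4k.
$422k: outcomes coincide → loss $0k.
$795k: outcomes coincide → loss $0k.
$722k: truthful payoff $0k, deviation payoff −$76k → loss $76k.
$663k: truthful payoff $0k, deviation payoff −$17k → loss $17k.
$535k: outcomes coincide → loss $0k.
Total loss = $4k + $76k + $17k = $97k.
In a second-price auction your bid sets only whether you win, not what you pay, so bidding your true value is weakly dominant.

$97k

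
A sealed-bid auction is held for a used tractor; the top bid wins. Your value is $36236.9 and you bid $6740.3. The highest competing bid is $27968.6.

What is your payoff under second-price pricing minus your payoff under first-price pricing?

Your bid $6740.3 is below $27968.6, so you lose under either rule.
Payoff is $0 in both cases; difference = $0.

$0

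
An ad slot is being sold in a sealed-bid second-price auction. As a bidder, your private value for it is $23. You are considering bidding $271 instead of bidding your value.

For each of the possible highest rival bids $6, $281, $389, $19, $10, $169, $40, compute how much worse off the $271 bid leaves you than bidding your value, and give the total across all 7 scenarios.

$163

The deviation costs you only when the competing bid falls strictly between $23 and $271; elsewhere both bids give the same outcome.
$6: outcomes coincide → loss $0.
$281: outcomes coincide → loss $0.
$389: outcomes coincide → loss $0.
$19: outcomes coincide → loss $0.
$10: outcomes coincide → loss $0.
$169: truthful payoff $0, deviation payoff −$146 → loss $146.
$40: truthful payoff $0, deviation payoff −$17 → loss $17.
Total loss = $146 + $17 = $163.
Because the price is fixed by the runner-up's bid, deviating from your value can only change a good outcome into a bad one — never the reverse.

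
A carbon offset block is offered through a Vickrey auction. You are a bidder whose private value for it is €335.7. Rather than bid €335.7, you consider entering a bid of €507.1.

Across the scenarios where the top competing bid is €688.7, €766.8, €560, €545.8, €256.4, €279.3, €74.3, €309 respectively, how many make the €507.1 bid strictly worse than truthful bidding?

0

The deviation hurts exactly when the highest competing bid lies strictly between €335.7 and €507.1 — overbidding then wins at a price above your value.
€688.7: above both → same outcome either way.
€766.8: above both → same outcome either way.
€560: above both → same outcome either way.
€545.8: above both → same outcome either way.
€256.4: below both → same outcome either way.
€279.3: below both → same outcome either way.
€74.3: below both → same outcome either way.
€309: below both → same outcome either way.
Count: 0.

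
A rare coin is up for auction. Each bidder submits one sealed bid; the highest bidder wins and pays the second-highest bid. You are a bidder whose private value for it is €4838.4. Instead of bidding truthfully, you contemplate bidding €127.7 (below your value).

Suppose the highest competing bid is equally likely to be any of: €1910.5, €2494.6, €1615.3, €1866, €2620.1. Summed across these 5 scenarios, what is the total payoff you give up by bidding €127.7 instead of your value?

The deviation costs you only when the competing bid falls strictly between €127.7 and €4838.4; elsewhere both bids give the same outcome.
€1910.5: truthful payoff €2927.9, deviation payoff €0 → loss €2927.9.
€2494.6: truthful payoff €2343.8, deviation payoff €0 → loss €2343.8.
€1615.3: truthful payoff €3223.1, deviation payoff €0 → loss €3223.1.
€1866: truthful payoff €2972.4, deviation payoff €0 → loss €2972.4.
€2620.1: truthful payoff €2218.3, deviation payoff €0 → loss €2218.3.
Total loss = €2927.9 + €2343.8 + €3223.1 + €2972.4 + €2218.3 = €13685.5.
In a second-price auction your bid sets only whether you win, not what you pay, so bidding your true value is weakly dominant.

€13685.5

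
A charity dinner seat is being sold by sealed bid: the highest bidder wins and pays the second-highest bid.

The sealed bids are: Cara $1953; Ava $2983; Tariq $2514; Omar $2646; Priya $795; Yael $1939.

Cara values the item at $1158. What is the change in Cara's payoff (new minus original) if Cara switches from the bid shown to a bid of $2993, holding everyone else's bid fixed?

−$1825

The highest bid among the other bidders is $2983; Cara's bid doesn't change that.
Original bid $1953: Cara is not highest (top rival bid is $2983); payoff $0.
Alternative bid $2993: Cara is highest, pays the top rival bid $2983; payoff $1158 − $2983 = −$1825.
Change in payoff = −$1825 − ($0) = −$1825.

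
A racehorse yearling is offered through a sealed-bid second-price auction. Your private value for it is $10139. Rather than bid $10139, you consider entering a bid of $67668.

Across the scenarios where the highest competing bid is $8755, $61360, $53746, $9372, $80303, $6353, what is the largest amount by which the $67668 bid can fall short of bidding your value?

$51221

$8755: same outcome either way → loss $0.
$61360: truthful gives $0, deviation gives −$51221 → loss $51221.
$53746: truthful gives $0, deviation gives −$43607 → loss $43607.
$9372: same outcome either way → loss $0.
$80303: same outcome either way → loss $0.
$6353: same outcome either way → loss $0.
Maximum loss: $51221.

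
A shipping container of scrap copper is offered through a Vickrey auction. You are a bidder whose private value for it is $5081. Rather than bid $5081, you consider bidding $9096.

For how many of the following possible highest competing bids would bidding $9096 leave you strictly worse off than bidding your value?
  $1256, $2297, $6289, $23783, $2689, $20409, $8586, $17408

The deviation hurts exactly when the highest competing bid lies strictly between $5081 and $9096 — overbidding then wins at a price above your value.
$1256: below both → same outcome either way.
$2297: below both → same outcome either way.
$6289: inside the interval → strictly worse (loss $1208).
$23783: above both → same outcome either way.
$2689: below both → same outcome either way.
$20409: above both → same outcome either way.
$8586: inside the interval → strictly worse (loss $3505).
$17408: above both → same outcome either way.
Count: 2.

2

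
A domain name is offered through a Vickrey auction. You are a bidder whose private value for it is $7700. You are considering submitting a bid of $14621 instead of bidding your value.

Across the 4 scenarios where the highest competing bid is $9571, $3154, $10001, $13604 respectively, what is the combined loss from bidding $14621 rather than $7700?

$10076

The deviation costs you only when the competing bid falls strictly between $7700 and $14621; elsewhere both bids give the same outcome.
$9571: truthful payoff $0, deviation payoff −$1871 → loss $1871.
$3154: outcomes coincide → loss $0.
$10001: truthful payoff $0, deviation payoff −$2301 → loss $2301.
$13604: truthful payoff $0, deviation payoff −$5904 → loss $5904.
Total loss = $1871 + $2301 + $5904 = $10076.
In a second-price auction your bid sets only whether you win, not what you pay, so bidding your true value is weakly dominant.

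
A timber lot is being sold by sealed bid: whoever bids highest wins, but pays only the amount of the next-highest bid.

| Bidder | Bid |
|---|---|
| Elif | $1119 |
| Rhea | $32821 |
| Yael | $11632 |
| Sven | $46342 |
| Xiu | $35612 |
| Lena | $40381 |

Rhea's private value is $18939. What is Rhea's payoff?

Highest bid: Sven at $46342, so Sven wins.
Second-highest bid: Lena at $40381 — that is the price the winner pays.
Rhea did not win, so Rhea pays nothing and receives nothing: payoff $0.

$0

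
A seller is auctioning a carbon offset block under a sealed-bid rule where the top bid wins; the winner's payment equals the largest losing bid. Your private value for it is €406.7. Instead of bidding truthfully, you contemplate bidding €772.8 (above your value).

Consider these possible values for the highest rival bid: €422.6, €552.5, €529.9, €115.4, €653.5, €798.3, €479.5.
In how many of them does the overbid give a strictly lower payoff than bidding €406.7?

5

The deviation hurts exactly when the highest competing bid lies strictly between €406.7 and €772.8 — overbidding then wins at a price above your value.
€422.6: inside the interval → strictly worse (loss €15.9).
€552.5: inside the interval → strictly worse (loss €145.8).
€529.9: inside the interval → strictly worse (loss €123.2).
€115.4: below both → same outcome either way.
€653.5: inside the interval → strictly worse (loss €246.8).
€798.3: above both → same outcome either way.
€479.5: inside the interval → strictly worse (loss €72.8).
Count: 5.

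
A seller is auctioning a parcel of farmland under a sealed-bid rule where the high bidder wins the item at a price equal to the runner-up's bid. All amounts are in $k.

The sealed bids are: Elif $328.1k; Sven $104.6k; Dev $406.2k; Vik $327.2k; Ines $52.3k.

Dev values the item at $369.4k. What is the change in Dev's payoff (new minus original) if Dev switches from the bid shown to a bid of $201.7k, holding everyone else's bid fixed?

The highest bid among the other bidders is $328.1k; Dev's bid doesn't change that.
Original bid $406.2k: Dev is highest, pays the top rival bid $328.1k; payoff $369.4k − $328.1k = $41.3k.
Alternative bid $201.7k: Dev is not highest (top rival bid is $328.1k); payoff $0k.
Change in payoff = $0k − ($41.3k) = −$41.3k.

−$41.3k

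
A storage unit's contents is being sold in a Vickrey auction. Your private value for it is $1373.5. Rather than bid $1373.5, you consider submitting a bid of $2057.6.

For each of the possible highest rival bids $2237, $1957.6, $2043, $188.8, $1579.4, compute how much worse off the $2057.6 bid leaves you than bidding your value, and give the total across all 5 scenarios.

The deviation costs you only when the competing bid falls strictly between $1373.5 and $2057.6; elsewhere both bids give the same outcome.
$2237: outcomes coincide → loss $0.
$1957.6: truthful payoff $0, deviation payoff −$584.1 → loss $584.1.
$2043: truthful payoff $0, deviation payoff −$669.5 → loss $669.5.
$188.8: outcomes coincide → loss $0.
$1579.4: truthful payoff $0, deviation payoff −$205.9 → loss $205.9.
Total loss = $584.1 + $669.5 + $205.9 = $1459.5.

$1459.5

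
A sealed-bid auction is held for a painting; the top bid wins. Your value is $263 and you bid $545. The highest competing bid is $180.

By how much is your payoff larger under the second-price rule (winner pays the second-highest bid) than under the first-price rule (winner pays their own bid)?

You have the highest bid, so you win under either rule.
Second-price: pay $180 → payoff $83.
First-price: pay your own bid $545 → payoff −$282.
Difference = $83 − (−$282) = $365.

$365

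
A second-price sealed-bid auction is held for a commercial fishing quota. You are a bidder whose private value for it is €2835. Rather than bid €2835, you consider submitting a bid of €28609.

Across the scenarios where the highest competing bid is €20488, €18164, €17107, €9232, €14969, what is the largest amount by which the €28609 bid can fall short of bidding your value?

€20488: truthful gives €0, deviation gives −€17653 → loss €17653.
€18164: truthful gives €0, deviation gives −€15329 → loss €15329.
€17107: truthful gives €0, deviation gives −€14272 → loss €14272.
€9232: truthful gives €0, deviation gives −€6397 → loss €6397.
€14969: truthful gives €0, deviation gives −€12134 → loss €12134.
Maximum loss: €17653.

€17653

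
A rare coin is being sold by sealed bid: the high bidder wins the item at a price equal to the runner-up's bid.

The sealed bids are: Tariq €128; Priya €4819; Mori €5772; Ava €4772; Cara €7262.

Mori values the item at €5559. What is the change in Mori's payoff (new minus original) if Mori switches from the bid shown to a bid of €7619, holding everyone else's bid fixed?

The highest bid among the other bidders is €7262; Mori's bid doesn't change that.
Original bid €5772: Mori is not highest (top rival bid is €7262); payoff €0.
Alternative bid €7619: Mori is highest, pays the top rival bid €7262; payoff €5559 − €7262 = −€1703.
Change in payoff = −€1703 − (€0) = −€1703.

−€1703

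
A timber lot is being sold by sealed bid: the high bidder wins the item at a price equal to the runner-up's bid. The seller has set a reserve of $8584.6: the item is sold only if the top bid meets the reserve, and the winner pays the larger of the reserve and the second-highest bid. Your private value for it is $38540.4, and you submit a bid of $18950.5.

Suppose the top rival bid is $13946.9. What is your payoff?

$24593.5

Your bid $18950.5 is the highest and exceeds the reserve.
Price = max(second-highest bid, reserve) = max($13946.9, $8584.6) = $13946.9.
Payoff = $38540.4 − $13946.9 = $24593.5.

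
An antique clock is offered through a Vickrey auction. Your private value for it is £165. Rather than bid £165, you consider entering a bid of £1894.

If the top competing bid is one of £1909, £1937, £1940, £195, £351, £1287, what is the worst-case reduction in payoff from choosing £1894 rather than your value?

£1909: same outcome either way → loss £0.
£1937: same outcome either way → loss £0.
£1940: same outcome either way → loss £0.
£195: truthful gives £0, deviation gives −£30 → loss £30.
£351: truthful gives £0, deviation gives −£186 → loss £186.
£1287: truthful gives £0, deviation gives −£1122 → loss £1122.
Maximum loss: £1122.

£1122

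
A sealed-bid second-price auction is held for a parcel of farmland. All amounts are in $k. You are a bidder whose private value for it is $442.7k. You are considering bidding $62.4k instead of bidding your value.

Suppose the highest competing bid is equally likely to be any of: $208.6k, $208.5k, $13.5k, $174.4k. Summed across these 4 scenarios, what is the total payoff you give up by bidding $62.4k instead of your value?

The deviation costs you only when the competing bid falls strictly between $62.4k and $442.7k; elsewhere both bids give the same outcome.
$208.6k: truthful payoff $234.1k, deviation payoff $0k → loss $234.1k.
$208.5k: truthful payoff $234.2k, deviation payoff $0k → loss $234.2k.
$13.5k: outcomes coincide → loss $0k.
$174.4k: truthful payoff $268.3k, deviation payoff $0k → loss $268.3k.
Total loss = $234.1k + $234.2k + $268.3k = $736.6k.

$736.6k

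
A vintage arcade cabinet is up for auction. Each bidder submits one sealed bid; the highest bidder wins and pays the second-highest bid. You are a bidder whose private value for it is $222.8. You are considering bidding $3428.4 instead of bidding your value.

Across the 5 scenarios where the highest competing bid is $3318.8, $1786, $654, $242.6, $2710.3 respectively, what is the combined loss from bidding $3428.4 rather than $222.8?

The deviation costs you only when the competing bid falls strictly between $222.8 and $3428.4; elsewhere both bids give the same outcome.
$3318.8: truthful payoff $0, deviation payoff −$3096 → loss $3096.
$1786: truthful payoff $0, deviation payoff −$1563.2 → loss $1563.2.
$654: truthful payoff $0, deviation payoff −$431.2 → loss $431.2.
$242.6: truthful payoff $0, deviation payoff −$19.8 → loss $19.8.
$2710.3: truthful payoff $0, deviation payoff −$2487.5 → loss $2487.5.
Total loss = $3096 + $1563.2 + $431.2 + $19.8 + $2487.5 = $7597.7.
Truthful bidding weakly dominates here: raising your bid can only win items priced above your value, and lowering it can only forfeit items priced below.

$7597.7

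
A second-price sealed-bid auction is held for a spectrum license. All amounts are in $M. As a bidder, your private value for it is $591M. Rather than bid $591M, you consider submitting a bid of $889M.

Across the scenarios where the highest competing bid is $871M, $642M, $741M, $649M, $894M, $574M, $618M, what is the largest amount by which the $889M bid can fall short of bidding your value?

$871M: truthful gives $0M, deviation gives −$280M → loss $280M.
$642M: truthful gives $0M, deviation gives −$51M → loss $51M.
$741M: truthful gives $0M, deviation gives −$150M → loss $150M.
$649M: truthful gives $0M, deviation gives −$58M → loss $58M.
$894M: same outcome either way → loss $0M.
$574M: same outcome either way → loss $0M.
$618M: truthful gives $0M, deviation gives −$27M → loss $27M.
Maximum loss: $280M.

$280M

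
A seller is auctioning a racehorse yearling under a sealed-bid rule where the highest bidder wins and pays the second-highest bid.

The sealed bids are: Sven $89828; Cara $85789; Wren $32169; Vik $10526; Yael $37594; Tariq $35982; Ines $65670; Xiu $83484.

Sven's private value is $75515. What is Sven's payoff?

Highest bid: Sven at $89828, so Sven wins.
Second-highest bid: Cara at $85789 — that is the price the winner pays.
Sven's payoff = value − price = $75515 − $85789 = −$10274.

−$10274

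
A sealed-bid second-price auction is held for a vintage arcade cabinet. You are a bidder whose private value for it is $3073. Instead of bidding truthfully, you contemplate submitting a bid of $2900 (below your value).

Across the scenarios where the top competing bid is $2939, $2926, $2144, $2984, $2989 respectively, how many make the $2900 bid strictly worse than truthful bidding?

4

The deviation hurts exactly when the highest competing bid lies strictly between $2900 and $3073 — underbidding then forfeits a profitable win.
$2939: inside the interval → strictly worse (loss $134).
$2926: inside the interval → strictly worse (loss $147).
$2144: below both → same outcome either way.
$2984: inside the interval → strictly worse (loss $89).
$2989: inside the interval → strictly worse (loss $84).
Count: 4.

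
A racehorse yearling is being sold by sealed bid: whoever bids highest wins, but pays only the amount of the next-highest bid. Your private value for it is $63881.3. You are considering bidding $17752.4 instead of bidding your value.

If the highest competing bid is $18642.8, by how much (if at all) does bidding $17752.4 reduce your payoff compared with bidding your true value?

Bidding your value $63881.3: you win (since $63881.3 > $18642.8) and pay $18642.8. Payoff $45238.5.
Bidding $17752.4: you lose. Payoff $0.
The competing bid $18642.8 lies between your shaded bid and your value, so underbidding forfeits an item you could have won at a profitable price.
Loss from deviating = $45238.5 − ($0) = $45238.5.

$45238.5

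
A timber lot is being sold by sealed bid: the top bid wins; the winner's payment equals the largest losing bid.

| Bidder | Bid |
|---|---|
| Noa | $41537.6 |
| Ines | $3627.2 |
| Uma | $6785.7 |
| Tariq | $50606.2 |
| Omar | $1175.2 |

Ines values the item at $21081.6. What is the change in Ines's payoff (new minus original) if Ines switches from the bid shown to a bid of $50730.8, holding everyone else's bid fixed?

−$29524.6

The highest bid among the other bidders is $50606.2; Ines's bid doesn't change that.
Original bid $3627.2: Ines is not highest (top rival bid is $50606.2); payoff $0.
Alternative bid $50730.8: Ines is highest, pays the top rival bid $50606.2; payoff $21081.6 − $50606.2 = −$29524.6.
Change in payoff = −$29524.6 − ($0) = −$29524.6.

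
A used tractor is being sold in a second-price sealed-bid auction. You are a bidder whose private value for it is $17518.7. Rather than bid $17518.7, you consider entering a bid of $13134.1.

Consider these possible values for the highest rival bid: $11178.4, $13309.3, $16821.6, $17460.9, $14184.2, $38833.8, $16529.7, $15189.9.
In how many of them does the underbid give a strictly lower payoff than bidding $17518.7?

6

The deviation hurts exactly when the highest competing bid lies strictly between $13134.1 and $17518.7 — underbidding then forfeits a profitable win.
$11178.4: below both → same outcome either way.
$13309.3: inside the interval → strictly worse (loss $4209.4).
$16821.6: inside the interval → strictly worse (loss $697.1).
$17460.9: inside the interval → strictly worse (loss $57.8).
$14184.2: inside the interval → strictly worse (loss $3334.5).
$38833.8: above both → same outcome either way.
$16529.7: inside the interval → strictly worse (loss $989).
$15189.9: inside the interval → strictly worse (loss $2328.8).
Count: 6.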